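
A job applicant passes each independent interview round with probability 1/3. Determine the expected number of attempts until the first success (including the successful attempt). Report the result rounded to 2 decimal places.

3.00

For a geometric distribution, E[trials] = 1/p = 1/(1/3) = 3.
≈ 3.00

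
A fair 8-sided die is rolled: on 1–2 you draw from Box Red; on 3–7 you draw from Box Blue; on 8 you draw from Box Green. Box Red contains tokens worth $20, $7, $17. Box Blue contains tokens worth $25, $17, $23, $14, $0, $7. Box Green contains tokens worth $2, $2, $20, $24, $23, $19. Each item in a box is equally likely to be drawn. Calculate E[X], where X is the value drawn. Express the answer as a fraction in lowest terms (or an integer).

E[X | Box Red] = (20 + 7 + 17)/3 = 44/3
E[X | Box Blue] = (25 + 17 + 23 + 14 + 0 + 7)/6 = 43/3
E[X | Box Green] = (2 + 2 + 20 + 24 + 23 + 19)/6 = 15
E[X] = (1/4)·44/3 + (5/8)·43/3 + (1/8)·15 = 29/2

29/2 dollars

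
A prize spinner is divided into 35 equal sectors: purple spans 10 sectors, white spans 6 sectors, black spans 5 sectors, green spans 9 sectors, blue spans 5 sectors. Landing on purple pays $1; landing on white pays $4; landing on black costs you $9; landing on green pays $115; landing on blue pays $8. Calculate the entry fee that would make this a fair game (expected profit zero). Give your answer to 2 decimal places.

$30.40

E[payout] = (10/35)·1 + (6/35)·4 + (5/35)·(-9) + (9/35)·115 + (5/35)·8 = 152/5
Fair fee = E[payout] = 152/5 ≈ $30.40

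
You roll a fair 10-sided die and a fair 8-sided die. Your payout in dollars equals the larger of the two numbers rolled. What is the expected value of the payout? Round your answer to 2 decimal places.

Distribution of the larger of the two numbers rolled: 1 w.p. 1/80, 2 w.p. 3/80, 3 w.p. 1/16, 4 w.p. 7/80, 5 w.p. 9/80, 6 w.p. 11/80, …
E[payout] = (1/80)·1 + (3/80)·2 + (1/16)·3 + (7/80)·4 + (9/80)·5 + (11/80)·6 + (13/80)·7 + (3/16)·8 + (1/10)·9 + (1/10)·10 = 131/20
≈ $6.55

$6.55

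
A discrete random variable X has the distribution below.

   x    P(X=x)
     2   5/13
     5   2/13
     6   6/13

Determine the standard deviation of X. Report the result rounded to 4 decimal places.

E[X] = 56/13, E[X²] = 22
Var(X) = E[X²] − (E[X])² = 22 − 3136/169 = 582/169
SD(X) = √(582/169) ≈ 1.8557

1.8557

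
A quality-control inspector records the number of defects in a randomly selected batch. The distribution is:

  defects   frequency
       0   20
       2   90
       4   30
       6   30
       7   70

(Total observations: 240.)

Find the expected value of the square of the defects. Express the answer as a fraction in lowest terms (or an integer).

535/24

Total = 240, so P(defects=0) = 20/240, etc.
E[X²] = (1/12)·0 + (3/8)·4 + (1/8)·16 + (1/8)·36 + (7/24)·49
     = 535/24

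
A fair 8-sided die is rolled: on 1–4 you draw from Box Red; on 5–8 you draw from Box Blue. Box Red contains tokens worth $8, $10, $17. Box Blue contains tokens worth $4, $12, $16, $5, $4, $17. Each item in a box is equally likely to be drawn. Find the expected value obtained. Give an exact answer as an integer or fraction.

E[X | Box Red] = (8 + 10 + 17)/3 = 35/3
E[X | Box Blue] = (4 + 12 + 16 + 5 + 4 + 17)/6 = 29/3
E[X] = (1/2)·35/3 + (1/2)·29/3 = 32/3

32/3 dollars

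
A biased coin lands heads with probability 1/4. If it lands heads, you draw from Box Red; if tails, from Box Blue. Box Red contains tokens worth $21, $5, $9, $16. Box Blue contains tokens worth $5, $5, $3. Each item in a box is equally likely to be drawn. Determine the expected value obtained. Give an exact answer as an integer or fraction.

103/16 dollars

E[X | Box Red] = (21 + 5 + 9 + 16)/4 = 51/4
E[X | Box Blue] = (5 + 5 + 3)/3 = 13/3
E[X] = (1/4)·51/4 + (3/4)·13/3 = 103/16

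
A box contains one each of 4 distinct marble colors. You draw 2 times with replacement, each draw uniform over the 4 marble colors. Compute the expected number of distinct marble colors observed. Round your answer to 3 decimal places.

1.750

Let Xⱼ=1 if type j appears at least once. P(Xⱼ=1) = 1 − ((4−1)/4)^2 = 7/16.
E[#distinct] = 4·7/16 = 7/4.
≈ 1.750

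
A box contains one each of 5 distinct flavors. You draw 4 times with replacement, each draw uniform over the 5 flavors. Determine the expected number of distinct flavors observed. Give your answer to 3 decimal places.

2.952

Let Xⱼ=1 if type j appears at least once. P(Xⱼ=1) = 1 − ((5−1)/5)^4 = 369/625.
E[#distinct] = 5·369/625 = 369/125.
≈ 2.952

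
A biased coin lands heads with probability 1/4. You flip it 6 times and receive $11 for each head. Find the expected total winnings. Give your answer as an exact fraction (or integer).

E[#heads] = 6·1/4 = 3/2 (linearity over flips).
E[winnings] = 11·3/2 = 33/2.

33/2 dollars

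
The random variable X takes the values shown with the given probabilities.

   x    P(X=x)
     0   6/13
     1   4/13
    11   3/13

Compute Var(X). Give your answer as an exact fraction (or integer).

3402/169

E[X] = (6/13)·0 + (4/13)·1 + (3/13)·11 = 37/13
E[X²] = (6/13)·0 + (4/13)·1 + (3/13)·121 = 367/13
Var(X) = 367/13 − (37/13)² = 3402/169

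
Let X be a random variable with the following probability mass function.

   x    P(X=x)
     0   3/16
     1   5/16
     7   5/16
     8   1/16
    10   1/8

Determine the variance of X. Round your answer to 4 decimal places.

E[X] = (3/16)·0 + (5/16)·1 + (5/16)·7 + (1/16)·8 + (1/8)·10 = 17/4
E[X²] = (3/16)·0 + (5/16)·1 + (5/16)·49 + (1/16)·64 + (1/8)·100 = 257/8
Var(X) = 257/8 − (17/4)² = 225/16 ≈ 14.0625

14.0625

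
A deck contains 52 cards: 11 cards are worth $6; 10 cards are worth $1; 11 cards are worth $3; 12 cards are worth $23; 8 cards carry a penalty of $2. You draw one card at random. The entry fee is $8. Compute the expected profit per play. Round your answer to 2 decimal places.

E[payout] = (11/52)·6 + (10/52)·1 + (11/52)·3 + (12/52)·23 + (8/52)·(-2) = 369/52
Expected profit = 369/52 − 8 = -47/52 ≈ -$0.90

-$0.90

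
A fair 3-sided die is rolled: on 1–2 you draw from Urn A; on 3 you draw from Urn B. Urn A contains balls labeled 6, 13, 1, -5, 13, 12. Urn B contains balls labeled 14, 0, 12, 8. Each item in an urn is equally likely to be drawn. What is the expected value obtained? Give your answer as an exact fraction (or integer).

131/18

E[X | Urn A] = (6 + 13 + 1 − 5 + 13 + 12)/6 = 20/3
E[X | Urn B] = (14 + 0 + 12 + 8)/4 = 17/2
E[X] = (2/3)·20/3 + (1/3)·17/2 = 131/18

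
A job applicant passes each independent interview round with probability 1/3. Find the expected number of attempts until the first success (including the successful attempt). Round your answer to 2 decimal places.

3.00

For a geometric distribution, E[trials] = 1/p = 1/(1/3) = 3.
≈ 3.00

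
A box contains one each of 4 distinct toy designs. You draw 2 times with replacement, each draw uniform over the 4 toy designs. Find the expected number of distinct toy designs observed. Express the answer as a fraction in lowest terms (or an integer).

Let Xⱼ=1 if type j appears at least once. P(Xⱼ=1) = 1 − ((4−1)/4)^2 = 7/16.
E[#distinct] = 4·7/16 = 7/4.

7/4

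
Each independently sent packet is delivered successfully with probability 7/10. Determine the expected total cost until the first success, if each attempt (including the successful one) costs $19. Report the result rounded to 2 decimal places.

E[#attempts] = 1/p = 10/7; E[cost] = 19·10/7 = 190/7.
≈ 27.14

$27.14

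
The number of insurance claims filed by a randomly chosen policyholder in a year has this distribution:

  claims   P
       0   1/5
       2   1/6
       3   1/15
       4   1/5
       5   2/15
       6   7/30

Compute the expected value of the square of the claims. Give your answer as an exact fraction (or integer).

81/5

E[X²] = (1/5)·0 + (1/6)·4 + (1/15)·9 + (1/5)·16 + (2/15)·25 + (7/30)·36
     = 81/5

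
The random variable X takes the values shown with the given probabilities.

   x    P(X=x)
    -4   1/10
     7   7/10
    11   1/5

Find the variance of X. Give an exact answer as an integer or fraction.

1521/100

E[X] = (1/10)·(-4) + (7/10)·7 + (1/5)·11 = 67/10
E[X²] = (1/10)·16 + (7/10)·49 + (1/5)·121 = 601/10
Var(X) = 601/10 − (67/10)² = 1521/100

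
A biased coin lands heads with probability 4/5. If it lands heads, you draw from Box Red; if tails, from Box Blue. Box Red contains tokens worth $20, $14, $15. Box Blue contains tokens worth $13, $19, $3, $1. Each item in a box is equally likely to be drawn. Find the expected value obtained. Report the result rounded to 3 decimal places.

$14.867

E[X | Box Red] = (20 + 14 + 15)/3 = 49/3
E[X | Box Blue] = (13 + 19 + 3 + 1)/4 = 9
E[X] = (4/5)·49/3 + (1/5)·9 = 223/15 ≈ 14.867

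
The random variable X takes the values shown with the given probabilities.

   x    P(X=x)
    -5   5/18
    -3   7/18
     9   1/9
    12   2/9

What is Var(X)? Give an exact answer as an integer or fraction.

4067/81

E[X] = (5/18)·(-5) + (7/18)·(-3) + (1/9)·9 + (2/9)·12 = 10/9
E[X²] = (5/18)·25 + (7/18)·9 + (1/9)·81 + (2/9)·144 = 463/9
Var(X) = 463/9 − (10/9)² = 4067/81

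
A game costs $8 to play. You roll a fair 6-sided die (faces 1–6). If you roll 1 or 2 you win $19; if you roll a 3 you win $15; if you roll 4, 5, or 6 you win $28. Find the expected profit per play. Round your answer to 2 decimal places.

$14.83

E[payout] = (1/6)·15 + (1/3)·19 + (1/2)·28 = 137/6
Expected profit = 137/6 − 8 = 89/6 ≈ $14.83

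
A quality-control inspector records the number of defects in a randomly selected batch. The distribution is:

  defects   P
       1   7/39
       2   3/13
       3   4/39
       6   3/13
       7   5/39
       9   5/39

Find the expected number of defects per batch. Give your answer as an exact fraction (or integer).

E[X] = (7/39)·1 + (3/13)·2 + (4/39)·3 + (3/13)·6 + (5/39)·7 + (5/39)·9
     = 57/13

57/13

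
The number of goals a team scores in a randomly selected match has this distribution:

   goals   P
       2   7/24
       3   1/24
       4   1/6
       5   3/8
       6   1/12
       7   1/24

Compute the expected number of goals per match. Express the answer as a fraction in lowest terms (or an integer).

E[X] = (7/24)·2 + (1/24)·3 + (1/6)·4 + (3/8)·5 + (1/12)·6 + (1/24)·7
     = 97/24

97/24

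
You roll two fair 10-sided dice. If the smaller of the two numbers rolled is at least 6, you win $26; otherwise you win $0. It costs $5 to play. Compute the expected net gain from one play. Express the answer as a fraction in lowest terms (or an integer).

E[payout] = (3/4)·0 + (1/4)·26 = 13/2
Expected profit = 13/2 − 5 = 3/2

3/2 dollars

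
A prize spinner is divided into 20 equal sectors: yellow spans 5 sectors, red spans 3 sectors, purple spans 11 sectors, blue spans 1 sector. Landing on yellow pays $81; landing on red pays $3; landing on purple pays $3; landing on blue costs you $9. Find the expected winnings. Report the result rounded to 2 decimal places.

E[payout] = (5/20)·81 + (3/20)·3 + (11/20)·3 + (1/20)·(-9) = 219/10
≈ $21.90

$21.90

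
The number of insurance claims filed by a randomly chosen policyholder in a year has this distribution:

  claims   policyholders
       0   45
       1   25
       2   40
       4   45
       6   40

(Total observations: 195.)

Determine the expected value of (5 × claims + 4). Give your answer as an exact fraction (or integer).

Total = 195, so P(claims=0) = 45/195, etc.
E[5x+4] = (3/13)·4 + (5/39)·9 + (8/39)·14 + (3/13)·24 + (8/39)·34
     = 227/13

227/13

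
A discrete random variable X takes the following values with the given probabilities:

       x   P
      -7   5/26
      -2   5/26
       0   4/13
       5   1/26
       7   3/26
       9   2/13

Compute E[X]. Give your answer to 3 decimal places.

0.654

E[X] = (5/26)·(-7) + (5/26)·(-2) + (4/13)·0 + (1/26)·5 + (3/26)·7 + (2/13)·9
     = 17/26 ≈ 0.654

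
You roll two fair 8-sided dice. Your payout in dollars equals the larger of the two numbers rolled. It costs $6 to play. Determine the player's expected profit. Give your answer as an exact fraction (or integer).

-3/16 dollars

Distribution of the larger of the two numbers rolled: 1 w.p. 1/64, 2 w.p. 3/64, 3 w.p. 5/64, 4 w.p. 7/64, 5 w.p. 9/64, 6 w.p. 11/64, …
E[payout] = (1/64)·1 + (3/64)·2 + (5/64)·3 + (7/64)·4 + (9/64)·5 + (11/64)·6 + (13/64)·7 + (15/64)·8 = 93/16
Expected profit = 93/16 − 6 = -3/16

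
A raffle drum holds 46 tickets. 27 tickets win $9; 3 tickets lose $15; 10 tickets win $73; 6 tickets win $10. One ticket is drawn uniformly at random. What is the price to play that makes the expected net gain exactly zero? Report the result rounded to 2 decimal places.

E[payout] = (27/46)·9 + (3/46)·(-15) + (10/46)·73 + (6/46)·10 = 494/23
Fair fee = E[payout] = 494/23 ≈ $21.48

$21.48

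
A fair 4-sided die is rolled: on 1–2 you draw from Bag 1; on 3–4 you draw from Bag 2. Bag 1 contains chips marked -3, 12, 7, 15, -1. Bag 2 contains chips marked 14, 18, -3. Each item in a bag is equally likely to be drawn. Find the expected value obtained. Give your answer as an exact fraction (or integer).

47/6

E[X | Bag 1] = (-3 + 12 + 7 + 15 − 1)/5 = 6
E[X | Bag 2] = (14 + 18 − 3)/3 = 29/3
E[X] = (1/2)·6 + (1/2)·29/3 = 47/6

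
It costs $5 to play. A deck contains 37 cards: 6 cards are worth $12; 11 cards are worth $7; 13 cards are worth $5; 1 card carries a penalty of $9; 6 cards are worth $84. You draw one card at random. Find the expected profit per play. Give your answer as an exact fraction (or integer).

E[payout] = (6/37)·12 + (11/37)·7 + (13/37)·5 + (1/37)·(-9) + (6/37)·84 = 709/37
Expected profit = 709/37 − 5 = 524/37

524/37 dollars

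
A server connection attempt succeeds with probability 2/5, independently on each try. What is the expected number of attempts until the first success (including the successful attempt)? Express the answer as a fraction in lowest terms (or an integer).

For a geometric distribution, E[trials] = 1/p = 1/(2/5) = 5/2.

5/2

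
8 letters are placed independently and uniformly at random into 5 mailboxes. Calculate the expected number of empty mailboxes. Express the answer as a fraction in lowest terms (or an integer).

65536/78125

Let Xⱼ=1 if mailbox j is empty. P(Xⱼ=1) = ((5-1)/5)^8 = 65536/390625.
By linearity, E[#empty] = 5·65536/390625 = 65536/78125.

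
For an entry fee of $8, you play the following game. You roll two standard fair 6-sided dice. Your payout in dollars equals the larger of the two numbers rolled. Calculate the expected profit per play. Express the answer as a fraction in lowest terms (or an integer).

-127/36 dollars

Distribution of the larger of the two numbers rolled: 1 w.p. 1/36, 2 w.p. 1/12, 3 w.p. 5/36, 4 w.p. 7/36, 5 w.p. 1/4, 6 w.p. 11/36
E[payout] = (1/36)·1 + (1/12)·2 + (5/36)·3 + (7/36)·4 + (1/4)·5 + (11/36)·6 = 161/36
Expected profit = 161/36 − 8 = -127/36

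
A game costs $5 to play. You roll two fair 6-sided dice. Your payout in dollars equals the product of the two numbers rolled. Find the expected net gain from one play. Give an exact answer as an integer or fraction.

Distribution of the product of the two numbers rolled: 1 w.p. 1/36, 2 w.p. 1/18, 3 w.p. 1/18, 4 w.p. 1/12, 5 w.p. 1/18, 6 w.p. 1/9, …
E[payout] = (1/36)·1 + (1/18)·2 + (1/18)·3 + (1/12)·4 + (1/18)·5 + (1/9)·6 + (1/18)·8 + (1/36)·9 + (1/18)·10 + (1/9)·12 + (1/18)·15 + (1/36)·16 + (1/18)·18 + (1/18)·20 + (1/18)·24 + (1/36)·25 + (1/18)·30 + (1/36)·36 = 49/4
Expected profit = 49/4 − 5 = 29/4

29/4 dollars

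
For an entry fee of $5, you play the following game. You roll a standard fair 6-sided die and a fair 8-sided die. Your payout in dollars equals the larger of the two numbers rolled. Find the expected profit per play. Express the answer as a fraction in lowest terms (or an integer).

11/48 dollars

Distribution of the larger of the two numbers rolled: 1 w.p. 1/48, 2 w.p. 1/16, 3 w.p. 5/48, 4 w.p. 7/48, 5 w.p. 3/16, 6 w.p. 11/48, …
E[payout] = (1/48)·1 + (1/16)·2 + (5/48)·3 + (7/48)·4 + (3/16)·5 + (11/48)·6 + (1/8)·7 + (1/8)·8 = 251/48
Expected profit = 251/48 − 5 = 11/48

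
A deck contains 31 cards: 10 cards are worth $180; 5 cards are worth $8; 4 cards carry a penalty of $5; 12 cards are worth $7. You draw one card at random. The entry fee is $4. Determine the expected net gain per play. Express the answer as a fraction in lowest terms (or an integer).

1780/31 dollars

E[payout] = (10/31)·180 + (5/31)·8 + (4/31)·(-5) + (12/31)·7 = 1904/31
Expected profit = 1904/31 − 4 = 1780/31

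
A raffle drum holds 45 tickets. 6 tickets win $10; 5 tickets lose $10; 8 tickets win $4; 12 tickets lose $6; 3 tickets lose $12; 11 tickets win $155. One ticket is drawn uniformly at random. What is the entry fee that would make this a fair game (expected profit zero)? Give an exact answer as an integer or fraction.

E[payout] = (6/45)·10 + (5/45)·(-10) + (8/45)·4 + (12/45)·(-6) + (3/45)·(-12) + (11/45)·155 = 1639/45
Fair fee = E[payout] = 1639/45

1639/45 dollars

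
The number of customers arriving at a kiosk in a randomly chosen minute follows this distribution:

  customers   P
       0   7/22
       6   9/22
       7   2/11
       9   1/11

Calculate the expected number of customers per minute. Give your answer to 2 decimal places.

E[X] = (7/22)·0 + (9/22)·6 + (2/11)·7 + (1/11)·9
     = 50/11 ≈ 4.55

4.55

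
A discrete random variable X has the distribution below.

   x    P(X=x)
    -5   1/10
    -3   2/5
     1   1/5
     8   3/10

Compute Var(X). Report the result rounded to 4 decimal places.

E[X] = (1/10)·(-5) + (2/5)·(-3) + (1/5)·1 + (3/10)·8 = 9/10
E[X²] = (1/10)·25 + (2/5)·9 + (1/5)·1 + (3/10)·64 = 51/2
Var(X) = 51/2 − (9/10)² = 2469/100 ≈ 24.6900

24.6900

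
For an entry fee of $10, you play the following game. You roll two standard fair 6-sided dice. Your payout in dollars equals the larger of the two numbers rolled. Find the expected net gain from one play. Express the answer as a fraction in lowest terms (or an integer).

-199/36 dollars

Distribution of the larger of the two numbers rolled: 1 w.p. 1/36, 2 w.p. 1/12, 3 w.p. 5/36, 4 w.p. 7/36, 5 w.p. 1/4, 6 w.p. 11/36
E[payout] = (1/36)·1 + (1/12)·2 + (5/36)·3 + (7/36)·4 + (1/4)·5 + (11/36)·6 = 161/36
Expected profit = 161/36 − 10 = -199/36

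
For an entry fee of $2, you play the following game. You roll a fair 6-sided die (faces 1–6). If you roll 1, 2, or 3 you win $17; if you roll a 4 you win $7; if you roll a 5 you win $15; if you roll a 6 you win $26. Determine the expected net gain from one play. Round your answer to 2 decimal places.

$14.50

E[payout] = (1/6)·7 + (1/6)·15 + (1/2)·17 + (1/6)·26 = 33/2
Expected profit = 33/2 − 2 = 29/2 ≈ $14.50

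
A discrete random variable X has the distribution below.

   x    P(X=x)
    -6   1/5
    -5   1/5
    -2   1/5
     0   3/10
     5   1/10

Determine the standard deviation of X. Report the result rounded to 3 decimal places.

3.330

E[X] = -21/10, E[X²] = 31/2
Var(X) = E[X²] − (E[X])² = 31/2 − 441/100 = 1109/100
SD(X) = √(1109/100) ≈ 3.330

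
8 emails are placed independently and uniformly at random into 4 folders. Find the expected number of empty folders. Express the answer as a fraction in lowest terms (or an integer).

Let Xⱼ=1 if folder j is empty. P(Xⱼ=1) = ((4-1)/4)^8 = 6561/65536.
By linearity, E[#empty] = 4·6561/65536 = 6561/16384.

6561/16384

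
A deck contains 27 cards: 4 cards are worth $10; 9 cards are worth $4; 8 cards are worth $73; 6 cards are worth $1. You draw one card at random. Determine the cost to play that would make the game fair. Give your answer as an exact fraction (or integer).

74/3 dollars

E[payout] = (4/27)·10 + (9/27)·4 + (8/27)·73 + (6/27)·1 = 74/3
Fair fee = E[payout] = 74/3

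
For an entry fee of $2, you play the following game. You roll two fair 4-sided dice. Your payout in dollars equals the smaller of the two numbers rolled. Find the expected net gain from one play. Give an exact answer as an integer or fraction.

-1/8 dollars

Distribution of the smaller of the two numbers rolled: 1 w.p. 7/16, 2 w.p. 5/16, 3 w.p. 3/16, 4 w.p. 1/16
E[payout] = (7/16)·1 + (5/16)·2 + (3/16)·3 + (1/16)·4 = 15/8
Expected profit = 15/8 − 2 = -1/8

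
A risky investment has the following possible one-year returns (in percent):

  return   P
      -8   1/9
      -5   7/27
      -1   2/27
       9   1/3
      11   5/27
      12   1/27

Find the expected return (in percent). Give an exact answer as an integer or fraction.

E[X] = (1/9)·(-8) + (7/27)·(-5) + (2/27)·(-1) + (1/3)·9 + (5/27)·11 + (1/27)·12
     = 29/9

29/9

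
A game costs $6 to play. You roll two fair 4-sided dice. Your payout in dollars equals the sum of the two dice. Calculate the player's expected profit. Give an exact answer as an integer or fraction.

-$1

Distribution of the sum of the two dice: 2 w.p. 1/16, 3 w.p. 1/8, 4 w.p. 3/16, 5 w.p. 1/4, 6 w.p. 3/16, 7 w.p. 1/8, …
E[payout] = (1/16)·2 + (1/8)·3 + (3/16)·4 + (1/4)·5 + (3/16)·6 + (1/8)·7 + (1/16)·8 = 5
Expected profit = 5 − 6 = -1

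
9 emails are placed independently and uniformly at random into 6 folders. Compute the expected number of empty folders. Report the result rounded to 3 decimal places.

Let Xⱼ=1 if folder j is empty. P(Xⱼ=1) = ((6-1)/6)^9 = 1953125/10077696.
By linearity, E[#empty] = 6·1953125/10077696 = 1953125/1679616.
≈ 1.163

1.163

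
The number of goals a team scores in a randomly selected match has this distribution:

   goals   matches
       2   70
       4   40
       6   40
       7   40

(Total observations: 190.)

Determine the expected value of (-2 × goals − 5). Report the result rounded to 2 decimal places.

Total = 190, so P(goals=2) = 70/190, etc.
E[-2x-5] = (7/19)·(-9) + (4/19)·(-13) + (4/19)·(-17) + (4/19)·(-19)
     = -259/19 ≈ -13.63

-13.63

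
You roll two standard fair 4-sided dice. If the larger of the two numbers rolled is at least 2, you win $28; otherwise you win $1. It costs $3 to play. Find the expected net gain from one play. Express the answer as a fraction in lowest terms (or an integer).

373/16 dollars

E[payout] = (1/16)·1 + (15/16)·28 = 421/16
Expected profit = 421/16 − 3 = 373/16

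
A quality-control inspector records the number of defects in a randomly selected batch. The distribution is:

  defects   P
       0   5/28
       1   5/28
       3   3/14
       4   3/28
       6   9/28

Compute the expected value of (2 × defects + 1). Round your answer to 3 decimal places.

7.357

E[2x+1] = (5/28)·1 + (5/28)·3 + (3/14)·7 + (3/28)·9 + (9/28)·13
     = 103/14 ≈ 7.357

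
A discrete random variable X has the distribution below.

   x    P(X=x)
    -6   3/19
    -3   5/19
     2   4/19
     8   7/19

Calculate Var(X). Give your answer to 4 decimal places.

E[X] = (3/19)·(-6) + (5/19)·(-3) + (4/19)·2 + (7/19)·8 = 31/19
E[X²] = (3/19)·36 + (5/19)·9 + (4/19)·4 + (7/19)·64 = 617/19
Var(X) = 617/19 − (31/19)² = 10762/361 ≈ 29.8116

29.8116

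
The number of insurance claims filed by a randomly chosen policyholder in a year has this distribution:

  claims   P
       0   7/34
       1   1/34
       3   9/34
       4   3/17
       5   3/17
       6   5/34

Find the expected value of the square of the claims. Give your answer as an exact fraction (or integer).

254/17

E[X²] = (7/34)·0 + (1/34)·1 + (9/34)·9 + (3/17)·16 + (3/17)·25 + (5/34)·36
     = 254/17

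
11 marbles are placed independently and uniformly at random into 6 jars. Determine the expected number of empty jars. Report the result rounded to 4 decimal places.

0.8075

Let Xⱼ=1 if jar j is empty. P(Xⱼ=1) = ((6-1)/6)^11 = 48828125/362797056.
By linearity, E[#empty] = 6·48828125/362797056 = 48828125/60466176.
≈ 0.8075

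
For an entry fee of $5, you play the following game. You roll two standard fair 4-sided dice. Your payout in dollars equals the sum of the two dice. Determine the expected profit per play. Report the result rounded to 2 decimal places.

$0.00

Distribution of the sum of the two dice: 2 w.p. 1/16, 3 w.p. 1/8, 4 w.p. 3/16, 5 w.p. 1/4, 6 w.p. 3/16, 7 w.p. 1/8, …
E[payout] = (1/16)·2 + (1/8)·3 + (3/16)·4 + (1/4)·5 + (3/16)·6 + (1/8)·7 + (1/16)·8 = 5
Expected profit = 5 − 5 = 0 ≈ $0.00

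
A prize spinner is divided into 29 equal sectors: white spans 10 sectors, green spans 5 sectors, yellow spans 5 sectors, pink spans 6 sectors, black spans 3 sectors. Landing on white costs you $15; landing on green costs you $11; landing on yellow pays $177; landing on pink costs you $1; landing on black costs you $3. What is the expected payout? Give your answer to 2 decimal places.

E[payout] = (10/29)·(-15) + (5/29)·(-11) + (5/29)·177 + (6/29)·(-1) + (3/29)·(-3) = 665/29
≈ $22.93

$22.93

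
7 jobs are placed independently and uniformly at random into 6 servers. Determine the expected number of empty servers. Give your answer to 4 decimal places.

Let Xⱼ=1 if server j is empty. P(Xⱼ=1) = ((6-1)/6)^7 = 78125/279936.
By linearity, E[#empty] = 6·78125/279936 = 78125/46656.
≈ 1.6745

1.6745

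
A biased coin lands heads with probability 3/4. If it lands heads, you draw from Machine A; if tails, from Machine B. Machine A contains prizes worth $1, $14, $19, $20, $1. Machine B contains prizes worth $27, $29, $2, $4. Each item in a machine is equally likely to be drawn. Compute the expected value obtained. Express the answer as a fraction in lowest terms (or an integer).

97/8 dollars

E[X | Machine A] = (1 + 14 + 19 + 20 + 1)/5 = 11
E[X | Machine B] = (27 + 29 + 2 + 4)/4 = 31/2
E[X] = (3/4)·11 + (1/4)·31/2 = 97/8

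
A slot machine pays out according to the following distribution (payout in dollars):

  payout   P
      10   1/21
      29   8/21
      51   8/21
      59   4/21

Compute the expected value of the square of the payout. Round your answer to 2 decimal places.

1979.05

E[X²] = (1/21)·100 + (8/21)·841 + (8/21)·2601 + (4/21)·3481
     = 41560/21 ≈ 1979.05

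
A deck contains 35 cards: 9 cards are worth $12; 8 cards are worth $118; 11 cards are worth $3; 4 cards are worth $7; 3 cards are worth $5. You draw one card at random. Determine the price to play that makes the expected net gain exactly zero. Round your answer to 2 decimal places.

E[payout] = (9/35)·12 + (8/35)·118 + (11/35)·3 + (4/35)·7 + (3/35)·5 = 1128/35
Fair fee = E[payout] = 1128/35 ≈ $32.23

$32.23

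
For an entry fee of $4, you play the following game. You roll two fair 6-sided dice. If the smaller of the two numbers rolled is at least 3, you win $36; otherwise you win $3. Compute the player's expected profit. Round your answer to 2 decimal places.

E[payout] = (5/9)·3 + (4/9)·36 = 53/3
Expected profit = 53/3 − 4 = 41/3 ≈ $13.67

$13.67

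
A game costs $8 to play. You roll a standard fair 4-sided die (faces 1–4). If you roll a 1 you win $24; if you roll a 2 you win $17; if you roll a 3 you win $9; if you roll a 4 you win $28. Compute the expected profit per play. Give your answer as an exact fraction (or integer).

23/2 dollars

E[payout] = (1/4)·9 + (1/4)·17 + (1/4)·24 + (1/4)·28 = 39/2
Expected profit = 39/2 − 8 = 23/2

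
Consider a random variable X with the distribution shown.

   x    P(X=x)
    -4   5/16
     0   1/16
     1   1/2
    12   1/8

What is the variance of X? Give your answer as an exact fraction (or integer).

E[X] = (5/16)·(-4) + (1/16)·0 + (1/2)·1 + (1/8)·12 = 3/4
E[X²] = (5/16)·16 + (1/16)·0 + (1/2)·1 + (1/8)·144 = 47/2
Var(X) = 47/2 − (3/4)² = 367/16

367/16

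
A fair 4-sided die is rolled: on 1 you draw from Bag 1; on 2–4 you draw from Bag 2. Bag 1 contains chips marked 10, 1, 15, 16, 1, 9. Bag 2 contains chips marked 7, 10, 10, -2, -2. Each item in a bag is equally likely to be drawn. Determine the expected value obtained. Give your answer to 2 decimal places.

E[X | Bag 1] = (10 + 1 + 15 + 16 + 1 + 9)/6 = 26/3
E[X | Bag 2] = (7 + 10 + 10 − 2 − 2)/5 = 23/5
E[X] = (1/4)·26/3 + (3/4)·23/5 = 337/60 ≈ 5.62

5.62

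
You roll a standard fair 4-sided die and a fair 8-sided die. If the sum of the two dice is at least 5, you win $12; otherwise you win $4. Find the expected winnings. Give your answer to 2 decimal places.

E[payout] = (3/16)·4 + (13/16)·12 = 21/2
≈ $10.50

$10.50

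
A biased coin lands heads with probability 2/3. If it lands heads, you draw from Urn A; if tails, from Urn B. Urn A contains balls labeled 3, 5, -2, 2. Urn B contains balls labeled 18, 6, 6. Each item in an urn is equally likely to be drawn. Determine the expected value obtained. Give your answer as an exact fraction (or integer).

E[X | Urn A] = (3 + 5 − 2 + 2)/4 = 2
E[X | Urn B] = (18 + 6 + 6)/3 = 10
E[X] = (2/3)·2 + (1/3)·10 = 14/3

14/3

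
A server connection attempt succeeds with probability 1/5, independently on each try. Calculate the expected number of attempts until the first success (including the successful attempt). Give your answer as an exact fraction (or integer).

5

For a geometric distribution, E[trials] = 1/p = 1/(1/5) = 5.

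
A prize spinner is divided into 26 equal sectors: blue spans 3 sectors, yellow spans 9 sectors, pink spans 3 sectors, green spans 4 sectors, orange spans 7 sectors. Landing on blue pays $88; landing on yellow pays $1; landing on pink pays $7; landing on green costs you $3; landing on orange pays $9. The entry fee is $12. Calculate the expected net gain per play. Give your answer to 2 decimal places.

$1.27

E[payout] = (3/26)·88 + (9/26)·1 + (3/26)·7 + (4/26)·(-3) + (7/26)·9 = 345/26
Expected profit = 345/26 − 12 = 33/26 ≈ $1.27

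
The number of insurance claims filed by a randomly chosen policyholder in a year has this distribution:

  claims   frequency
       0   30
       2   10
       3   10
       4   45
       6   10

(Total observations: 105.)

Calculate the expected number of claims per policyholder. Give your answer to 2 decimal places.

Total = 105, so P(claims=0) = 30/105, etc.
E[X] = (2/7)·0 + (2/21)·2 + (2/21)·3 + (3/7)·4 + (2/21)·6
     = 58/21 ≈ 2.76

2.76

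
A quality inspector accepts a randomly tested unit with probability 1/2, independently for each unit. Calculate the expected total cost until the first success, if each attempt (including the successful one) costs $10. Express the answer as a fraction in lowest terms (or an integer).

$20

E[#attempts] = 1/p = 2; E[cost] = 10·2 = 20.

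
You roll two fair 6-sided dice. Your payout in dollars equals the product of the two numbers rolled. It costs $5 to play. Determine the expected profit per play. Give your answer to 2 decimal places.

Distribution of the product of the two numbers rolled: 1 w.p. 1/36, 2 w.p. 1/18, 3 w.p. 1/18, 4 w.p. 1/12, 5 w.p. 1/18, 6 w.p. 1/9, …
E[payout] = (1/36)·1 + (1/18)·2 + (1/18)·3 + (1/12)·4 + (1/18)·5 + (1/9)·6 + (1/18)·8 + (1/36)·9 + (1/18)·10 + (1/9)·12 + (1/18)·15 + (1/36)·16 + (1/18)·18 + (1/18)·20 + (1/18)·24 + (1/36)·25 + (1/18)·30 + (1/36)·36 = 49/4
Expected profit = 49/4 − 5 = 29/4 ≈ $7.25

$7.25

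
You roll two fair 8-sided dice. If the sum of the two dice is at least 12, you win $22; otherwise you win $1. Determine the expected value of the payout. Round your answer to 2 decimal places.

E[payout] = (49/64)·1 + (15/64)·22 = 379/64
≈ $5.92

$5.92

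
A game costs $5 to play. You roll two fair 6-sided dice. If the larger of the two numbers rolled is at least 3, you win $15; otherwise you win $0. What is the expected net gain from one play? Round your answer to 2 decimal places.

$8.33

E[payout] = (1/9)·0 + (8/9)·15 = 40/3
Expected profit = 40/3 − 5 = 25/3 ≈ $8.33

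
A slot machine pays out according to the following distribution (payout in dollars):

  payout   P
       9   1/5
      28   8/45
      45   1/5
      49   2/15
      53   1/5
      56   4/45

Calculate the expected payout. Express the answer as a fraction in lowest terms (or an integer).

341/9 dollars

E[X] = (1/5)·9 + (8/45)·28 + (1/5)·45 + (2/15)·49 + (1/5)·53 + (4/45)·56
     = 341/9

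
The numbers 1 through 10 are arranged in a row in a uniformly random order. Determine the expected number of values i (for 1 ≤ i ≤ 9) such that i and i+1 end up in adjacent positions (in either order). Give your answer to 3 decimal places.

1.800

For each i ∈ {1,…,9}, let Xᵢ = 1 if i and i+1 are adjacent. P(Xᵢ=1) = 2·(10−1)!/10! = 2/10.
By linearity, E[ΣXᵢ] = (9)·(2/10) = 9/5.
≈ 1.800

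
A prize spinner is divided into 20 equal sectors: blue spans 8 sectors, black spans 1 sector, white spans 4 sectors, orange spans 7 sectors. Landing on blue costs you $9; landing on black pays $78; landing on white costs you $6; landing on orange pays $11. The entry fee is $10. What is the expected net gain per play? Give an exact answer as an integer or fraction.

E[payout] = (8/20)·(-9) + (1/20)·78 + (4/20)·(-6) + (7/20)·11 = 59/20
Expected profit = 59/20 − 10 = -141/20

-141/20 dollars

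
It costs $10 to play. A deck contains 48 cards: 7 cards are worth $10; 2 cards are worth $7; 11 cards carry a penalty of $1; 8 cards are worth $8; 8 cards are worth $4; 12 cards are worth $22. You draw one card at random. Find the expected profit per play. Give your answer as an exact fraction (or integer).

E[payout] = (7/48)·10 + (2/48)·7 + (11/48)·(-1) + (8/48)·8 + (8/48)·4 + (12/48)·22 = 433/48
Expected profit = 433/48 − 10 = -47/48

-47/48 dollars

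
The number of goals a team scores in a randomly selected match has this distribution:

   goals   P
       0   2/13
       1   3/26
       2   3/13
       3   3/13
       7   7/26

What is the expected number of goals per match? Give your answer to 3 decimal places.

3.154

E[X] = (2/13)·0 + (3/26)·1 + (3/13)·2 + (3/13)·3 + (7/26)·7
     = 41/13 ≈ 3.154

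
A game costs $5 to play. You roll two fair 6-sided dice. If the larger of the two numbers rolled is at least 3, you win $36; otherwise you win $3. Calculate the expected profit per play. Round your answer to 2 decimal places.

E[payout] = (1/9)·3 + (8/9)·36 = 97/3
Expected profit = 97/3 − 5 = 82/3 ≈ $27.33

$27.33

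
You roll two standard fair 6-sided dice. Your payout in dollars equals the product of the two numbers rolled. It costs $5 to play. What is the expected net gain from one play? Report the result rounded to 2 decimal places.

$7.25

Distribution of the product of the two numbers rolled: 1 w.p. 1/36, 2 w.p. 1/18, 3 w.p. 1/18, 4 w.p. 1/12, 5 w.p. 1/18, 6 w.p. 1/9, …
E[payout] = (1/36)·1 + (1/18)·2 + (1/18)·3 + (1/12)·4 + (1/18)·5 + (1/9)·6 + (1/18)·8 + (1/36)·9 + (1/18)·10 + (1/9)·12 + (1/18)·15 + (1/36)·16 + (1/18)·18 + (1/18)·20 + (1/18)·24 + (1/36)·25 + (1/18)·30 + (1/36)·36 = 49/4
Expected profit = 49/4 − 5 = 29/4 ≈ $7.25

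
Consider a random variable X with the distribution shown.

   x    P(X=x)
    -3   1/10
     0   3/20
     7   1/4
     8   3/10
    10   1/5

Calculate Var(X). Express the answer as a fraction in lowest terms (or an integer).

E[X] = (1/10)·(-3) + (3/20)·0 + (1/4)·7 + (3/10)·8 + (1/5)·10 = 117/20
E[X²] = (1/10)·9 + (3/20)·0 + (1/4)·49 + (3/10)·64 + (1/5)·100 = 1047/20
Var(X) = 1047/20 − (117/20)² = 7251/400

7251/400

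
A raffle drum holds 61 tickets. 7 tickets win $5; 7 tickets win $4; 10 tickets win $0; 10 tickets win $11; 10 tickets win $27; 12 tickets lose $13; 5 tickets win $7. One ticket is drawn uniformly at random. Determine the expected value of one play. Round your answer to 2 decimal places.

E[payout] = (7/61)·5 + (7/61)·4 + (10/61)·0 + (10/61)·11 + (10/61)·27 + (12/61)·(-13) + (5/61)·7 = 322/61
≈ $5.28

$5.28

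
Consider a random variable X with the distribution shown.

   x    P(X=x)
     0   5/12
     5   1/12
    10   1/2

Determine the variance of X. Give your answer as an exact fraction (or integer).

3275/144

E[X] = (5/12)·0 + (1/12)·5 + (1/2)·10 = 65/12
E[X²] = (5/12)·0 + (1/12)·25 + (1/2)·100 = 625/12
Var(X) = 625/12 − (65/12)² = 3275/144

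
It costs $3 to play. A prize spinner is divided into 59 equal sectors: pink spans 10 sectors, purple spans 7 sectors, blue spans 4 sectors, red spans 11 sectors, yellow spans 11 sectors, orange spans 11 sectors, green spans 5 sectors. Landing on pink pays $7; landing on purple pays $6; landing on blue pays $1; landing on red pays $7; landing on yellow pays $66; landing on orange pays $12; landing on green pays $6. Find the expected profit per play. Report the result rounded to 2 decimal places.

E[payout] = (10/59)·7 + (7/59)·6 + (4/59)·1 + (11/59)·7 + (11/59)·66 + (11/59)·12 + (5/59)·6 = 1081/59
Expected profit = 1081/59 − 3 = 904/59 ≈ $15.32

$15.32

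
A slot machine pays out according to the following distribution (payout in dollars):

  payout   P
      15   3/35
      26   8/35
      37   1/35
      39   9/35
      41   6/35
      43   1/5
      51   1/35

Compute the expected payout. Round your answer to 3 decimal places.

E[X] = (3/35)·15 + (8/35)·26 + (1/35)·37 + (9/35)·39 + (6/35)·41 + (1/5)·43 + (1/35)·51
     = 177/5 ≈ 35.400

$35.400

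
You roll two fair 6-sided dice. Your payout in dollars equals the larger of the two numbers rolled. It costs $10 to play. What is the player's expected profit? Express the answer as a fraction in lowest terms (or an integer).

-199/36 dollars

Distribution of the larger of the two numbers rolled: 1 w.p. 1/36, 2 w.p. 1/12, 3 w.p. 5/36, 4 w.p. 7/36, 5 w.p. 1/4, 6 w.p. 11/36
E[payout] = (1/36)·1 + (1/12)·2 + (5/36)·3 + (7/36)·4 + (1/4)·5 + (11/36)·6 = 161/36
Expected profit = 161/36 − 10 = -199/36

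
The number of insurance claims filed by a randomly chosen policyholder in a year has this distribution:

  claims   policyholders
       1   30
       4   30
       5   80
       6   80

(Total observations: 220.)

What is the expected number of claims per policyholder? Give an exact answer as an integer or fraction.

Total = 220, so P(claims=1) = 30/220, etc.
E[X] = (3/22)·1 + (3/22)·4 + (4/11)·5 + (4/11)·6
     = 103/22

103/22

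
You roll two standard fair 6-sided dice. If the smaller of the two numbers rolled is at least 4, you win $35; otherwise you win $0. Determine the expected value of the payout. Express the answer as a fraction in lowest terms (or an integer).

E[payout] = (3/4)·0 + (1/4)·35 = 35/4

35/4 dollars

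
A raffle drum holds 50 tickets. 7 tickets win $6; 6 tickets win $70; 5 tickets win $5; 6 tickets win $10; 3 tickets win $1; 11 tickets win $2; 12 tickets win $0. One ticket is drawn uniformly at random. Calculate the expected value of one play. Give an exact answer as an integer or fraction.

E[payout] = (7/50)·6 + (6/50)·70 + (5/50)·5 + (6/50)·10 + (3/50)·1 + (11/50)·2 + (12/50)·0 = 286/25

286/25 dollars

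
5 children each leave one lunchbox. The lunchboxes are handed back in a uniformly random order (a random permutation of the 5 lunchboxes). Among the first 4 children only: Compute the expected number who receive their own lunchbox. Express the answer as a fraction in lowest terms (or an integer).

Let Xᵢ = 1 if person i gets their own lunchbox. For each i, P(Xᵢ=1) = 1/5.
By linearity of expectation, E[X₁+…+X_4] = 4·(1/5) = 4/5.

4/5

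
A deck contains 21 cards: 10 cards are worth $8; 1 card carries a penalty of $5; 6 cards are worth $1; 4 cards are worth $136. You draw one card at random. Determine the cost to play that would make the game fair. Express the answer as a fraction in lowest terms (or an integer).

625/21 dollars

E[payout] = (10/21)·8 + (1/21)·(-5) + (6/21)·1 + (4/21)·136 = 625/21
Fair fee = E[payout] = 625/21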